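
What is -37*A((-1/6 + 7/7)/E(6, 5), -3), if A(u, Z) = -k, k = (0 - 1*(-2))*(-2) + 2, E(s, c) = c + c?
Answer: -74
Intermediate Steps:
E(s, c) = 2*c
k = -2 (k = (0 + 2)*(-2) + 2 = 2*(-2) + 2 = -4 + 2 = -2)
A(u, Z) = 2 (A(u, Z) = -1*(-2) = 2)
-37*A((-1/6 + 7/7)/E(6, 5), -3) = -37*2 = -74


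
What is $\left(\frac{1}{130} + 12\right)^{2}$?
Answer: $\frac{2436721}{16900} \approx 144.18$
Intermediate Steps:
$\left(\frac{1}{130} + 12\right)^{2} = \left(\frac{1561}{130}\right)^{2} = \frac{2436721}{16900}$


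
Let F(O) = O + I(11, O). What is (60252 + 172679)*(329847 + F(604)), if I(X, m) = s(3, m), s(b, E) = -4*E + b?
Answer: 76410219378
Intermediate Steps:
s(b, E) = b - 4*E
I(X, m) = 3 - 4*m
F(O) = 3 - 3*O (F(O) = O + (3 - 4*O) = 3 - 3*O)
(60252 + 172679)*(329847 + F(604)) = (60252 + 172679)*(329847 + (3 - 3*604)) = 232931*(329847 + (3 - 1812)) = 232931*(329847 - 1809) = 232931*328038 = 76410219378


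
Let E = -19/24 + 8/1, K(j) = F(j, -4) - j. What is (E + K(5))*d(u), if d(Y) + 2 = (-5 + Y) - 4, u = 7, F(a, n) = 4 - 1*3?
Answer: -77/6 ≈ -12.833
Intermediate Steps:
F(a, n) = 1 (F(a, n) = 4 - 3 = 1)
K(j) = 1 - j
d(Y) = -11 + Y (d(Y) = -2 + ((-5 + Y) - 4) = -2 + (-9 + Y) = -11 + Y)
E = 173/24 (E = -19*1/24 + 8*1 = -19/24 + 8 = 173/24 ≈ 7.2083)
(E + K(5))*d(u) = (173/24 + (1 - 1*5))*(-11 + 7) = (173/24 + (1 - 5))*(-4) = (173/24 - 4)*(-4) = (77/24)*(-4) = -77/6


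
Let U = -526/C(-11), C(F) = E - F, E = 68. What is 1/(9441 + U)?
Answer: 79/745313 ≈ 0.00010600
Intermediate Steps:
C(F) = 68 - F
U = -526/79 (U = -526/(68 - 1*(-11)) = -526/(68 + 11) = -526/79 ≈ -6.6582)
1/(9441 + U) = 1/(9441 - 526/79) = 1/(745313/79) = 79/745313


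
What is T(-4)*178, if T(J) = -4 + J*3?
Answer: -2848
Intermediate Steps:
T(J) = -4 + 3*J
T(-4)*178 = (-4 + 3*(-4))*178 = (-4 - 12)*178 = -16*178 = -2848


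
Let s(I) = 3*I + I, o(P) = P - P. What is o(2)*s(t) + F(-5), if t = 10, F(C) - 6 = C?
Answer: 1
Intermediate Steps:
F(C) = 6 + C
o(P) = 0
s(I) = 4*I
o(2)*s(t) + F(-5) = 0*(4*10) + (6 - 5) = 0*40 + 1 = 0 + 1 = 1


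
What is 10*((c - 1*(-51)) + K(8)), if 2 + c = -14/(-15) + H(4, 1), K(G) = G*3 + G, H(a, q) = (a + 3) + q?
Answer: 2698/3 ≈ 899.33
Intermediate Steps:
H(a, q) = 3 + a + q (H(a, q) = (3 + a) + q = 3 + a + q)
K(G) = 4*G (K(G) = 3*G + G = 4*G)
c = 104/15 (c = -2 + (-14/(-15) + (3 + 4 + 1)) = -2 + (-14*(-1/15) + 8) = -2 + (14/15 + 8) = -2 + 134/15 = 104/15 ≈ 6.9333)
10*((c - 1*(-51)) + K(8)) = 10*((104/15 - 1*(-51)) + 4*8) = 10*((104/15 + 51) + 32) = 10*(869/15 + 32) = 10*(1349/15) = 2698/3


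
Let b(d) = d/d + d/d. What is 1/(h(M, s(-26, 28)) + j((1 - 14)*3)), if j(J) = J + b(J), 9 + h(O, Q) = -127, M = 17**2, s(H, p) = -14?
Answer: -1/173 ≈ -0.0057803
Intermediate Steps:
b(d) = 2 (b(d) = 1 + 1 = 2)
M = 289
h(O, Q) = -136 (h(O, Q) = -9 - 127 = -136)
j(J) = 2 + J (j(J) = J + 2 = 2 + J)
1/(h(M, s(-26, 28)) + j((1 - 14)*3)) = 1/(-136 + (2 + (1 - 14)*3)) = 1/(-136 + (2 - 13*3)) = 1/(-136 + (2 - 39)) = 1/(-136 - 37) = 1/(-173) = -1/173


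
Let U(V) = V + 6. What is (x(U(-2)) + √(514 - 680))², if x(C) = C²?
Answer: (16 + I*√166)² ≈ 90.0 + 412.29*I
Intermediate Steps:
U(V) = 6 + V
(x(U(-2)) + √(514 - 680))² = ((6 - 2)² + √(514 - 680))² = (4² + √(-166))² = (16 + I*√166)²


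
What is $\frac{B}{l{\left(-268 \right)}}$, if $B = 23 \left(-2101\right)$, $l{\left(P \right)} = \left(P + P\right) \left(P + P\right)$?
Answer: $- \frac{48323}{287296} \approx -0.1682$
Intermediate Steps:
$l{\left(P \right)} = 4 P^{2}$ ($l{\left(P \right)} = 2 P 2 P = 4 P^{2}$)
$B = -48323$
$\frac{B}{l{\left(-268 \right)}} = - \frac{48323}{4 \left(-268\right)^{2}} = - \frac{48323}{4 \cdot 71824} = - \frac{48323}{287296}$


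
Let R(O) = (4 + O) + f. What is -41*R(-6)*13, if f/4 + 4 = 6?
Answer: -3198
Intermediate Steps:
f = 8 (f = -16 + 4*6 = -16 + 24 = 8)
R(O) = 12 + O (R(O) = (4 + O) + 8 = 12 + O)
-41*R(-6)*13 = -41*(12 - 6)*13 = -41*6*13 = -246*13 = -3198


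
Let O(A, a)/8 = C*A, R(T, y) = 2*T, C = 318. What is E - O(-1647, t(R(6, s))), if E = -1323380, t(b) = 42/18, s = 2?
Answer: 2866588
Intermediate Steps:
t(b) = 7/3 (t(b) = 42*(1/18) = 7/3)
O(A, a) = 2544*A (O(A, a) = 8*(318*A) = 2544*A)
E - O(-1647, t(R(6, s))) = -1323380 - 2544*(-1647) = -1323380 - 1*(-4189968) = -1323380 + 4189968 = 2866588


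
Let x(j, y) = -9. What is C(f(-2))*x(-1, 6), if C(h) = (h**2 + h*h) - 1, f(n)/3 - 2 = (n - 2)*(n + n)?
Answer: -52479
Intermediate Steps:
f(n) = 6 + 6*n*(-2 + n) (f(n) = 6 + 3*((n - 2)*(n + n)) = 6 + 3*((-2 + n)*(2*n)) = 6 + 3*(2*n*(-2 + n)) = 6 + 6*n*(-2 + n))
C(h) = -1 + 2*h**2 (C(h) = (h**2 + h**2) - 1 = 2*h**2 - 1 = -1 + 2*h**2)
C(f(-2))*x(-1, 6) = (-1 + 2*(6 - 12*(-2) + 6*(-2)**2)**2)*(-9) = (-1 + 2*(6 + 24 + 6*4)**2)*(-9) = (-1 + 2*(6 + 24 + 24)**2)*(-9) = (-1 + 2*54**2)*(-9) = (-1 + 2*2916)*(-9) = (-1 + 5832)*(-9) = 5831*(-9) = -52479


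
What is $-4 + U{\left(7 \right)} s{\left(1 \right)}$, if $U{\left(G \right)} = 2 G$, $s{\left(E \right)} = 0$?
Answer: $-4$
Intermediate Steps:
$-4 + U{\left(7 \right)} s{\left(1 \right)} = -4 + 2 \cdot 7 \cdot 0 = -4 + 14 \cdot 0 = -4 + 0 = -4$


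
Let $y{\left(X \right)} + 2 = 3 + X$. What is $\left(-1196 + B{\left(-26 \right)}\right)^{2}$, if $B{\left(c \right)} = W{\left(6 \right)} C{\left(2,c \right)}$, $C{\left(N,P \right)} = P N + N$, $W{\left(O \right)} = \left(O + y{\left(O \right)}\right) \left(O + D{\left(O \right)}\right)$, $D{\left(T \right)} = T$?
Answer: $80928016$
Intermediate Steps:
$y{\left(X \right)} = 1 + X$ ($y{\left(X \right)} = -2 + \left(3 + X\right) = 1 + X$)
$W{\left(O \right)} = 2 O \left(1 + 2 O\right)$ ($W{\left(O \right)} = \left(O + \left(1 + O\right)\right) \left(O + O\right) = \left(1 + 2 O\right) 2 O = 2 O \left(1 + 2 O\right)$)
$C{\left(N,P \right)} = N + N P$ ($C{\left(N,P \right)} = N P + N = N + N P$)
$B{\left(c \right)} = 312 + 312 c$ ($B{\left(c \right)} = 2 \cdot 6 \left(1 + 2 \cdot 6\right) 2 \left(1 + c\right) = 2 \cdot 6 \left(1 + 12\right) \left(2 + 2 c\right) = 2 \cdot 6 \cdot 13 \left(2 + 2 c\right) = 156 \left(2 + 2 c\right) = 312 + 312 c$)
$\left(-1196 + B{\left(-26 \right)}\right)^{2} = \left(-1196 + \left(312 + 312 \left(-26\right)\right)\right)^{2} = \left(-1196 + \left(312 - 8112\right)\right)^{2} = \left(-1196 - 7800\right)^{2} = \left(-8996\right)^{2} = 80928016$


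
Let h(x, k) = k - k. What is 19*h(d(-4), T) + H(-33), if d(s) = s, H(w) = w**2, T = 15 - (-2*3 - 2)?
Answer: 1089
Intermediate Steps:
T = 23 (T = 15 - (-6 - 2) = 15 - 1*(-8) = 15 + 8 = 23)
h(x, k) = 0
19*h(d(-4), T) + H(-33) = 19*0 + (-33)**2 = 0 + 1089 = 1089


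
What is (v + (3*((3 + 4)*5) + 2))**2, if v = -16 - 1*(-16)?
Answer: 11449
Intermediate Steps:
v = 0 (v = -16 + 16 = 0)
(v + (3*((3 + 4)*5) + 2))**2 = (0 + (3*((3 + 4)*5) + 2))**2 = (0 + (3*(7*5) + 2))**2 = (0 + (3*35 + 2))**2 = (0 + (105 + 2))**2 = (0 + 107)**2 = 107**2 = 11449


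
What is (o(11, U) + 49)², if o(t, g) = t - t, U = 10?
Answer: 2401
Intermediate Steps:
o(t, g) = 0
(o(11, U) + 49)² = (0 + 49)² = 49² = 2401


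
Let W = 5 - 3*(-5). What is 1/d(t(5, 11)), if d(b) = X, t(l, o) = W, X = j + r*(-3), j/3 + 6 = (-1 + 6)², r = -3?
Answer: 1/66 ≈ 0.015152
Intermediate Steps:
j = 57 (j = -18 + 3*(-1 + 6)² = -18 + 3*5² = -18 + 3*25 = -18 + 75 = 57)
W = 20 (W = 5 + 15 = 20)
X = 66 (X = 57 - 3*(-3) = 57 + 9 = 66)
t(l, o) = 20
d(b) = 66
1/d(t(5, 11)) = 1/66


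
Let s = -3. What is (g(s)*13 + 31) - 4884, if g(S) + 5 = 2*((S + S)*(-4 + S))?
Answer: -3826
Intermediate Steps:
g(S) = -5 + 4*S*(-4 + S) (g(S) = -5 + 2*((S + S)*(-4 + S)) = -5 + 2*((2*S)*(-4 + S)) = -5 + 2*(2*S*(-4 + S)) = -5 + 4*S*(-4 + S))
(g(s)*13 + 31) - 4884 = ((-5 - 16*(-3) + 4*(-3)**2)*13 + 31) - 4884 = ((-5 + 48 + 4*9)*13 + 31) - 4884 = ((-5 + 48 + 36)*13 + 31) - 4884 = (79*13 + 31) - 4884 = (1027 + 31) - 4884 = 1058 - 4884 = -3826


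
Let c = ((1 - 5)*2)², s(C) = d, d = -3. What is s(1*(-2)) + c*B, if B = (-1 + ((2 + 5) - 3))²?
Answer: 573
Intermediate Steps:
B = 9 (B = (-1 + (7 - 3))² = (-1 + 4)² = 3² = 9)
s(C) = -3
c = 64 (c = (-4*2)² = (-8)² = 64)
s(1*(-2)) + c*B = -3 + 64*9 = -3 + 576 = 573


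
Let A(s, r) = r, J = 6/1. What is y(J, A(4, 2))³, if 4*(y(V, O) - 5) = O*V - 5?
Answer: 19683/64 ≈ 307.55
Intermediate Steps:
J = 6 (J = 6*1 = 6)
y(V, O) = 15/4 + O*V/4 (y(V, O) = 5 + (O*V - 5)/4 = 5 + (-5 + O*V)/4 = 5 + (-5/4 + O*V/4) = 15/4 + O*V/4)
y(J, A(4, 2))³ = (15/4 + (¼)*2*6)³ = (15/4 + 3)³ = (27/4)³ = 19683/64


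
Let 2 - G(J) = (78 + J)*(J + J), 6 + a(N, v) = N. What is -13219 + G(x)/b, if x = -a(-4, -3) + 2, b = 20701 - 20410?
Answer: -3848887/291 ≈ -13226.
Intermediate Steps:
a(N, v) = -6 + N
b = 291
x = 12 (x = -(-6 - 4) + 2 = -1*(-10) + 2 = 10 + 2 = 12)
G(J) = 2 - 2*J*(78 + J) (G(J) = 2 - (78 + J)*(J + J) = 2 - (78 + J)*2*J = 2 - 2*J*(78 + J))
-13219 + G(x)/b = -13219 + (2 - 156*12 - 2*12**2)/291 = -13219 + (2 - 1872 - 2*144)*(1/291) = -13219 + (2 - 1872 - 288)*(1/291) = -13219 - 2158*1/291 = -13219 - 2158/291 = -3848887/291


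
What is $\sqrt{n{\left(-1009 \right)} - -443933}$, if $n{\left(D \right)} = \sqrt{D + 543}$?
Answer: $\sqrt{443933 + i \sqrt{466}} \approx 666.28 + 0.016 i$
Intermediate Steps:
$n{\left(D \right)} = \sqrt{543 + D}$
$\sqrt{n{\left(-1009 \right)} - -443933} = \sqrt{\sqrt{543 - 1009} - -443933} = \sqrt{\sqrt{-466} + \left(-2051944 + 2495877\right)} = \sqrt{i \sqrt{466} + 443933} = \sqrt{443933 + i \sqrt{466}}$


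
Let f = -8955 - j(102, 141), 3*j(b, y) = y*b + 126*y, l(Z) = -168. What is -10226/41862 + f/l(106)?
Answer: 136958239/1172136 ≈ 116.84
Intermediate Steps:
j(b, y) = 42*y + b*y/3 (j(b, y) = (y*b + 126*y)/3 = (b*y + 126*y)/3 = (126*y + b*y)/3 = 42*y + b*y/3)
f = -19671 (f = -8955 - 141*(126 + 102)/3 = -8955 - 141*228/3 = -8955 - 1*10716 = -8955 - 10716 = -19671)
-10226/41862 + f/l(106) = -10226/41862 - 19671/(-168) = -10226*1/41862 - 19671*(-1/168) = -5113/20931 + 6557/56 = 136958239/1172136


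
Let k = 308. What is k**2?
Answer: 94864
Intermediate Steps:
k**2 = 308**2 = 94864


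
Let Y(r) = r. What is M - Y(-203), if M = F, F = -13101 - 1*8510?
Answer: -21408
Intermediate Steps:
F = -21611 (F = -13101 - 8510 = -21611)
M = -21611
M - Y(-203) = -21611 - 1*(-203) = -21611 + 203 = -21408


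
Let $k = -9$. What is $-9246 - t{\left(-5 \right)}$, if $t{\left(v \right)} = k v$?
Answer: $-9291$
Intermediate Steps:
$t{\left(v \right)} = - 9 v$
$-9246 - t{\left(-5 \right)} = -9246 - \left(-9\right) \left(-5\right) = -9246 - 45 = -9291$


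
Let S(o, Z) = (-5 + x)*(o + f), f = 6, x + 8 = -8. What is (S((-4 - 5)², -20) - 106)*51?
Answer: -98583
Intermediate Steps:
x = -16 (x = -8 - 8 = -16)
S(o, Z) = -126 - 21*o (S(o, Z) = (-5 - 16)*(o + 6) = -21*(6 + o) = -126 - 21*o)
(S((-4 - 5)², -20) - 106)*51 = ((-126 - 21*(-4 - 5)²) - 106)*51 = ((-126 - 21*(-9)²) - 106)*51 = ((-126 - 21*81) - 106)*51 = ((-126 - 1701) - 106)*51 = (-1827 - 106)*51 = -1933*51 = -98583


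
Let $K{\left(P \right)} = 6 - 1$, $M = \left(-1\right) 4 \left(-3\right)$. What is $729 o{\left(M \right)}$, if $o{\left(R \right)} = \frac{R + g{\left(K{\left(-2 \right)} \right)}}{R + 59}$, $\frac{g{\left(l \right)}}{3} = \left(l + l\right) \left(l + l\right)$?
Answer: $\frac{227448}{71} \approx 3203.5$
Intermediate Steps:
$M = 12$ ($M = \left(-4\right) \left(-3\right) = 12$)
$K{\left(P \right)} = 5$
$g{\left(l \right)} = 12 l^{2}$ ($g{\left(l \right)} = 3 \left(l + l\right) \left(l + l\right) = 3 \cdot 2 l 2 l = 3 \cdot 4 l^{2} = 12 l^{2}$)
$o{\left(R \right)} = \frac{300 + R}{59 + R}$ ($o{\left(R \right)} = \frac{R + 12 \cdot 5^{2}}{R + 59} = \frac{R + 12 \cdot 25}{59 + R} = \frac{R + 300}{59 + R} = \frac{300 + R}{59 + R}$)
$729 o{\left(M \right)} = 729 \frac{300 + 12}{59 + 12} = 729 \cdot \frac{1}{71} \cdot 312 = 729 \cdot \frac{312}{71} = \frac{227448}{71}$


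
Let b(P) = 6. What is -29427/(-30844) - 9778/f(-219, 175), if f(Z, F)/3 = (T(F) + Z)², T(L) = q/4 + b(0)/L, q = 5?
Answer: 1902639837017081/2149154228166132 ≈ 0.88530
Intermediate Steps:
T(L) = 5/4 + 6/L
f(Z, F) = 3*(5/4 + Z + 6/F)² (f(Z, F) = 3*((5/4 + 6/F) + Z)² = 3*(5/4 + Z + 6/F)²)
-29427/(-30844) - 9778/f(-219, 175) = -29427/(-30844) - 9778*490000/(3*(24 + 175*(5 + 4*(-219)))²) = -29427*(-1/30844) - 9778*490000/(3*(24 + 175*(5 - 876))²) = 29427/30844 - 9778*490000/(3*(24 + 175*(-871))²) = 29427/30844 - 9778*490000/(3*(24 - 152425)²) = 29427/30844 - 9778/((3/16)*(1/30625)*(-152401)²) = 29427/30844 - 9778/((3/16)*(1/30625)*23226064801) = 29427/30844 - 9778/69678194403/490000 = 29427/30844 - 9778*490000/69678194403 = 29427/30844 - 4791220000/69678194403 = 1902639837017081/2149154228166132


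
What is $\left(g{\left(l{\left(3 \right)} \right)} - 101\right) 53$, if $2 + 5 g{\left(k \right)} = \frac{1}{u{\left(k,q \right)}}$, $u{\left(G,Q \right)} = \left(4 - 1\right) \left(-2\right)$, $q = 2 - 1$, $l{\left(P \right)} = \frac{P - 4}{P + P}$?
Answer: $- \frac{161279}{30} \approx -5376.0$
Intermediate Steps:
$l{\left(P \right)} = \frac{-4 + P}{2 P}$
$q = 1$ ($q = 2 - 1 = 1$)
$u{\left(G,Q \right)} = -6$ ($u{\left(G,Q \right)} = 3 \left(-2\right) = -6$)
$g{\left(k \right)} = - \frac{13}{30}$ ($g{\left(k \right)} = - \frac{2}{5} + \frac{1}{5 \left(-6\right)} = - \frac{2}{5} + \frac{1}{5} \left(- \frac{1}{6}\right) = - \frac{2}{5} - \frac{1}{30} = - \frac{13}{30}$)
$\left(g{\left(l{\left(3 \right)} \right)} - 101\right) 53 = \left(- \frac{13}{30} - 101\right) 53 = \left(- \frac{3043}{30}\right) 53 = - \frac{161279}{30}$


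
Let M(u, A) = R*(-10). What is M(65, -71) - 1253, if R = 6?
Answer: -1313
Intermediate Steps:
M(u, A) = -60 (M(u, A) = 6*(-10) = -60)
M(65, -71) - 1253 = -60 - 1253 = -1313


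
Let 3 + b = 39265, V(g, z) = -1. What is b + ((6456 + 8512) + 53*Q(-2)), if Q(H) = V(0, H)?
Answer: 54177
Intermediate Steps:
Q(H) = -1
b = 39262 (b = -3 + 39265 = 39262)
b + ((6456 + 8512) + 53*Q(-2)) = 39262 + ((6456 + 8512) + 53*(-1)) = 39262 + (14968 - 53) = 39262 + 14915 = 54177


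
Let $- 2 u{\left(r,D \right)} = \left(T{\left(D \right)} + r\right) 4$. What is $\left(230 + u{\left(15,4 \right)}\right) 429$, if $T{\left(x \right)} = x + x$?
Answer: $78936$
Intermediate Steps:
$T{\left(x \right)} = 2 x$
$u{\left(r,D \right)} = - 4 D - 2 r$ ($u{\left(r,D \right)} = - \frac{\left(2 D + r\right) 4}{2} = - \frac{\left(r + 2 D\right) 4}{2} = - \frac{4 r + 8 D}{2} = - 4 D - 2 r$)
$\left(230 + u{\left(15,4 \right)}\right) 429 = \left(230 - 46\right) 429 = 184 \cdot 429 = 78936$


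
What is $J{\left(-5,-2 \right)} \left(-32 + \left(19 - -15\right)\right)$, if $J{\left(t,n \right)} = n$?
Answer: $-4$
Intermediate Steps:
$J{\left(-5,-2 \right)} \left(-32 + \left(19 - -15\right)\right) = - 2 \left(-32 + \left(19 - -15\right)\right) = - 2 \left(-32 + \left(19 + 15\right)\right) = - 2 \left(-32 + 34\right) = \left(-2\right) 2 = -4$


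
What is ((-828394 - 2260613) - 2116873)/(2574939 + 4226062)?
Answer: -5205880/6801001 ≈ -0.76546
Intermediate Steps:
((-828394 - 2260613) - 2116873)/(2574939 + 4226062) = (-3089007 - 2116873)/6801001 = -5205880*1/6801001 = -5205880/6801001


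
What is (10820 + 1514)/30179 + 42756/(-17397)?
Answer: -358586242/175008021 ≈ -2.0490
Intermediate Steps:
(10820 + 1514)/30179 + 42756/(-17397) = 12334*(1/30179) + 42756*(-1/17397) = 12334/30179 - 14252/5799 = -358586242/175008021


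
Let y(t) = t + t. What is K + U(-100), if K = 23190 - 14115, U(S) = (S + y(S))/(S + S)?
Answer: 18153/2 ≈ 9076.5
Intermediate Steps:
y(t) = 2*t
U(S) = 3/2 (U(S) = (S + 2*S)/(S + S) = (3*S)/((2*S)) = (3*S)*(1/(2*S)) = 3/2)
K = 9075
K + U(-100) = 9075 + 3/2 = 18153/2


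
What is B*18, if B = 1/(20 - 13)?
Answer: 18/7 ≈ 2.5714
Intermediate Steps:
B = ⅐ (B = 1/7 = ⅐ ≈ 0.14286)
B*18 = (⅐)*18 = 18/7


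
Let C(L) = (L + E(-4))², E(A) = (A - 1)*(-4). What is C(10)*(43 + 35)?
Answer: 70200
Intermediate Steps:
E(A) = 4 - 4*A (E(A) = (-1 + A)*(-4) = 4 - 4*A)
C(L) = (20 + L)² (C(L) = (L + (4 - 4*(-4)))² = (L + (4 + 16))² = (L + 20)² = (20 + L)²)
C(10)*(43 + 35) = (20 + 10)²*(43 + 35) = 30²*78 = 900*78 = 70200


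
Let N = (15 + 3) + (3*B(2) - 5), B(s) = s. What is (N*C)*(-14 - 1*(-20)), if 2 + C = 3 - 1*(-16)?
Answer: 1938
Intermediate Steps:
C = 17 (C = -2 + (3 - 1*(-16)) = -2 + (3 + 16) = -2 + 19 = 17)
N = 19 (N = (15 + 3) + (3*2 - 5) = 18 + (6 - 5) = 18 + 1 = 19)
(N*C)*(-14 - 1*(-20)) = (19*17)*(-14 - 1*(-20)) = 323*(-14 + 20) = 323*6 = 1938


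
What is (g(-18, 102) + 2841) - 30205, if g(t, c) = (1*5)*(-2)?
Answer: -27374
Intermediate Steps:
g(t, c) = -10 (g(t, c) = 5*(-2) = -10)
(g(-18, 102) + 2841) - 30205 = (-10 + 2841) - 30205 = 2831 - 30205 = -27374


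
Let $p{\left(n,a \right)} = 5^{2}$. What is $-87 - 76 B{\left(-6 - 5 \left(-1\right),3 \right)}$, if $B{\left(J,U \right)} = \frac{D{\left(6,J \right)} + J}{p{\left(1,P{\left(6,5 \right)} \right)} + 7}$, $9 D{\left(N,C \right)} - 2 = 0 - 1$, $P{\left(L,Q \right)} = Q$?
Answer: $- \frac{764}{9} \approx -84.889$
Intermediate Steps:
$D{\left(N,C \right)} = \frac{1}{9}$ ($D{\left(N,C \right)} = \frac{2}{9} + \frac{0 - 1}{9} = \frac{2}{9} + \frac{1}{9} \left(-1\right) = \frac{2}{9} - \frac{1}{9} = \frac{1}{9}$)
$p{\left(n,a \right)} = 25$
$B{\left(J,U \right)} = \frac{1}{288} + \frac{J}{32}$ ($B{\left(J,U \right)} = \frac{\frac{1}{9} + J}{25 + 7} = \frac{\frac{1}{9} + J}{32} = \left(\frac{1}{9} + J\right) \frac{1}{32} = \frac{1}{288} + \frac{J}{32}$)
$-87 - 76 B{\left(-6 - 5 \left(-1\right),3 \right)} = -87 - 76 \left(\frac{1}{288} + \frac{-6 - 5 \left(-1\right)}{32}\right) = -87 - 76 \left(\frac{1}{288} + \frac{-6 - -5}{32}\right) = -87 - 76 \left(\frac{1}{288} + \frac{-6 + 5}{32}\right) = -87 - 76 \left(\frac{1}{288} + \frac{1}{32} \left(-1\right)\right) = -87 - 76 \left(\frac{1}{288} - \frac{1}{32}\right) = -87 - - \frac{19}{9} = -87 + \frac{19}{9} = - \frac{764}{9}$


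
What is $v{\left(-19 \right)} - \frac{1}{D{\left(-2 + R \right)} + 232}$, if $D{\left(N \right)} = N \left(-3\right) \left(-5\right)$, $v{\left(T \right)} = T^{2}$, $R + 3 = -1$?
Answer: $\frac{51261}{142} \approx 360.99$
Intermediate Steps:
$R = -4$ ($R = -3 - 1 = -4$)
$D{\left(N \right)} = 15 N$ ($D{\left(N \right)} = - 3 N \left(-5\right) = 15 N$)
$v{\left(-19 \right)} - \frac{1}{D{\left(-2 + R \right)} + 232} = \left(-19\right)^{2} - \frac{1}{15 \left(-2 - 4\right) + 232} = 361 - \frac{1}{15 \left(-6\right) + 232} = 361 - \frac{1}{-90 + 232} = 361 - \frac{1}{142} = \frac{51261}{142}$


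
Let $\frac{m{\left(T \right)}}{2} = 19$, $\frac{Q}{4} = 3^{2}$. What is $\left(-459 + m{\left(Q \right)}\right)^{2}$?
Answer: $177241$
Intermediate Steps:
$Q = 36$ ($Q = 4 \cdot 3^{2} = 4 \cdot 9 = 36$)
$m{\left(T \right)} = 38$ ($m{\left(T \right)} = 2 \cdot 19 = 38$)
$\left(-459 + m{\left(Q \right)}\right)^{2} = \left(-459 + 38\right)^{2} = \left(-421\right)^{2} = 177241$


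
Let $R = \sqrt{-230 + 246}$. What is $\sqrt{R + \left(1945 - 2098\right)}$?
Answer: $i \sqrt{149} \approx 12.207 i$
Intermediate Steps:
$R = 4$ ($R = \sqrt{16} = 4$)
$\sqrt{R + \left(1945 - 2098\right)} = \sqrt{4 + \left(1945 - 2098\right)} = \sqrt{4 - 153} = \sqrt{-149} = i \sqrt{149}$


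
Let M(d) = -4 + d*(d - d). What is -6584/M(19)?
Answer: 1646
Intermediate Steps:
M(d) = -4 (M(d) = -4 + d*0 = -4 + 0 = -4)
-6584/M(19) = -6584/(-4) = -6584*(-1/4) = 1646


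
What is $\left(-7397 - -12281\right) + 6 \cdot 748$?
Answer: $9372$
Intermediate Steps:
$\left(-7397 - -12281\right) + 6 \cdot 748 = \left(-7397 + 12281\right) + 4488 = 4884 + 4488 = 9372$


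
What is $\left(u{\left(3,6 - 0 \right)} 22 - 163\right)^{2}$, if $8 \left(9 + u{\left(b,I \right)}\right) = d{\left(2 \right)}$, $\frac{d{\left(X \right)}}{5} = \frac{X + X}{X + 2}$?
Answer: $\frac{1929321}{16} \approx 1.2058 \cdot 10^{5}$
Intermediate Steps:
$d{\left(X \right)} = \frac{10 X}{2 + X}$ ($d{\left(X \right)} = 5 \frac{X + X}{X + 2} = 5 \frac{2 X}{2 + X} = \frac{10 X}{2 + X}$)
$u{\left(b,I \right)} = - \frac{67}{8}$ ($u{\left(b,I \right)} = -9 + \frac{10 \cdot 2 \frac{1}{2 + 2}}{8} = -9 + \frac{10 \cdot 2 \cdot \frac{1}{4}}{8} = -9 + \frac{1}{8} \cdot 5 = -9 + \frac{5}{8} = - \frac{67}{8}$)
$\left(u{\left(3,6 - 0 \right)} 22 - 163\right)^{2} = \left(\left(- \frac{67}{8}\right) 22 - 163\right)^{2} = \left(- \frac{737}{4} - 163\right)^{2} = \left(- \frac{1389}{4}\right)^{2} = \frac{1929321}{16}$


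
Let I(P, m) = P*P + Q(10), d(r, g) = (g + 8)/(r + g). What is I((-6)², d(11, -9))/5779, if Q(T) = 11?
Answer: 1307/5779 ≈ 0.22616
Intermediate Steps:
d(r, g) = (8 + g)/(g + r)
I(P, m) = 11 + P² (I(P, m) = P*P + 11 = P² + 11 = 11 + P²)
I((-6)², d(11, -9))/5779 = (11 + ((-6)²)²)/5779 = (11 + 36²)*(1/5779) = (11 + 1296)*(1/5779) = 1307*(1/5779) = 1307/5779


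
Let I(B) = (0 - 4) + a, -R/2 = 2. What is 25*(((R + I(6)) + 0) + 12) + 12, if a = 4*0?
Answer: 112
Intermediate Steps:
a = 0
R = -4 (R = -2*2 = -4)
I(B) = -4 (I(B) = (0 - 4) + 0 = -4 + 0 = -4)
25*(((R + I(6)) + 0) + 12) + 12 = 25*(((-4 - 4) + 0) + 12) + 12 = 25*((-8 + 0) + 12) + 12 = 25*(-8 + 12) + 12 = 25*4 + 12 = 100 + 12 = 112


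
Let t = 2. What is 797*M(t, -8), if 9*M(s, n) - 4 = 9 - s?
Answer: 8767/9 ≈ 974.11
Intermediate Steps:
M(s, n) = 13/9 - s/9 (M(s, n) = 4/9 + (9 - s)/9 = 4/9 + (1 - s/9) = 13/9 - s/9)
797*M(t, -8) = 797*(13/9 - ⅑*2) = 797*(13/9 - 2/9) = 797*(11/9) = 8767/9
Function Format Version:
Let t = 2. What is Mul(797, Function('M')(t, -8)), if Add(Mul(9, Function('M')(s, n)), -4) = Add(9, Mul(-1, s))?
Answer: Rational(8767, 9) ≈ 974.11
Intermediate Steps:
Function('M')(s, n) = Add(Rational(13, 9), Mul(Rational(-1, 9), s)) (Function('M')(s, n) = Add(Rational(4, 9), Mul(Rational(1, 9), Add(9, Mul(-1, s)))) = Add(Rational(4, 9), Add(1, Mul(Rational(-1, 9), s))) = Add(Rational(13, 9), Mul(Rational(-1, 9), s)))
Mul(797, Function('M')(t, -8)) = Mul(797, Add(Rational(13, 9), Mul(Rational(-1, 9), 2))) = Mul(797, Add(Rational(13, 9), Rational(-2, 9))) = Mul(797, Rational(11, 9)) = Rational(8767, 9)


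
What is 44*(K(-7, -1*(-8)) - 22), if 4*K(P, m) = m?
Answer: -880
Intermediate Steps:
K(P, m) = m/4
44*(K(-7, -1*(-8)) - 22) = 44*((-1*(-8))/4 - 22) = 44*((¼)*8 - 22) = 44*(2 - 22) = 44*(-20) = -880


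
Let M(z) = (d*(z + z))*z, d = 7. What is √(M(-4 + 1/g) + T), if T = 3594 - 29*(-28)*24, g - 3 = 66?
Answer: 2*√27738038/69 ≈ 152.66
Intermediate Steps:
g = 69 (g = 3 + 66 = 69)
M(z) = 14*z² (M(z) = (7*(z + z))*z = (7*(2*z))*z = (14*z)*z = 14*z²)
T = 23082 (T = 3594 + 812*24 = 3594 + 19488 = 23082)
√(M(-4 + 1/g) + T) = √(14*(-4 + 1/69)² + 23082) = √(14*(-275/69)² + 23082) = √(14*(75625/4761) + 23082) = √(1058750/4761 + 23082) = √(110952152/4761) = 2*√27738038/69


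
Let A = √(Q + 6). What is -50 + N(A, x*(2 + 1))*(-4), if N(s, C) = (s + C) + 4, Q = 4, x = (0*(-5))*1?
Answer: -66 - 4*√10 ≈ -78.649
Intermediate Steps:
x = 0 (x = 0*1 = 0)
A = √10 (A = √(4 + 6) = √10 ≈ 3.1623)
N(s, C) = 4 + C + s (N(s, C) = (C + s) + 4 = 4 + C + s)
-50 + N(A, x*(2 + 1))*(-4) = -50 + (4 + 0*(2 + 1) + √10)*(-4) = -50 + (4 + 0*3 + √10)*(-4) = -50 + (4 + 0 + √10)*(-4) = -50 + (4 + √10)*(-4) = -50 + (-16 - 4*√10) = -66 - 4*√10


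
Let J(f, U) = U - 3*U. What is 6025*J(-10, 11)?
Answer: -132550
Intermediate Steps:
J(f, U) = -2*U
6025*J(-10, 11) = 6025*(-2*11) = 6025*(-22) = -132550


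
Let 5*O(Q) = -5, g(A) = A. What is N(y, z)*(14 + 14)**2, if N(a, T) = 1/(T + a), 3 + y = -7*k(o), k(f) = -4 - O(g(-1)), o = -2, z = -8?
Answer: 392/5 ≈ 78.400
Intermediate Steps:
O(Q) = -1 (O(Q) = (1/5)*(-5) = -1)
k(f) = -3 (k(f) = -4 - 1*(-1) = -4 + 1 = -3)
y = 18 (y = -3 - 7*(-3) = -3 + 21 = 18)
N(y, z)*(14 + 14)**2 = (14 + 14)**2/(-8 + 18) = 28**2/10 = (1/10)*784 = 392/5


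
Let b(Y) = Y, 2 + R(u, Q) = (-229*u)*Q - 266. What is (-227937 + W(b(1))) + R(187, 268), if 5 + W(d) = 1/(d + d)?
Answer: -23409547/2 ≈ -1.1705e+7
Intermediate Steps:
R(u, Q) = -268 - 229*Q*u (R(u, Q) = -2 + ((-229*u)*Q - 266) = -2 + (-229*Q*u - 266) = -2 + (-266 - 229*Q*u) = -268 - 229*Q*u)
W(d) = -5 + 1/(2*d) (W(d) = -5 + 1/(d + d) = -5 + 1/(2*d))
(-227937 + W(b(1))) + R(187, 268) = (-227937 + (-5 + (½)/1)) + (-268 - 229*268*187) = (-227937 + (-5 + (½)*1)) + (-268 - 11476564) = (-227937 + (-5 + ½)) - 11476832 = (-227937 - 9/2) - 11476832 = -455883/2 - 11476832 = -23409547/2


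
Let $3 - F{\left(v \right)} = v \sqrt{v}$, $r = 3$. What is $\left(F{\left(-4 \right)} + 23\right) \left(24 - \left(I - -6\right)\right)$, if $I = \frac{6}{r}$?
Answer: $416 + 128 i \approx 416.0 + 128.0 i$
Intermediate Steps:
$I = 2$ ($I = \frac{6}{3} = 6 \cdot \frac{1}{3} = 2$)
$F{\left(v \right)} = 3 - v^{\frac{3}{2}}$ ($F{\left(v \right)} = 3 - v \sqrt{v} = 3 - v^{\frac{3}{2}}$)
$\left(F{\left(-4 \right)} + 23\right) \left(24 - \left(I - -6\right)\right) = \left(\left(3 - \left(-4\right)^{\frac{3}{2}}\right) + 23\right) \left(24 - \left(2 - -6\right)\right) = \left(\left(3 - - 8 i\right) + 23\right) \left(24 - \left(2 + 6\right)\right) = \left(\left(3 + 8 i\right) + 23\right) \left(24 - 8\right) = \left(26 + 8 i\right) \left(24 - 8\right) = \left(26 + 8 i\right) 16 = 416 + 128 i$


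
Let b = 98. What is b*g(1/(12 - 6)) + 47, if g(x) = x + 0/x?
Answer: 190/3 ≈ 63.333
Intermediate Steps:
g(x) = x (g(x) = x + 0 = x)
b*g(1/(12 - 6)) + 47 = 98/(12 - 6) + 47 = 98/6 + 47 = 98*(⅙) + 47 = 49/3 + 47 = 190/3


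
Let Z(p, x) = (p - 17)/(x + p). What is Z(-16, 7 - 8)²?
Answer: 1089/289 ≈ 3.7682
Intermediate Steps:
Z(p, x) = (-17 + p)/(p + x)
Z(-16, 7 - 8)² = ((-17 - 16)/(-16 + (7 - 8)))² = (-33/(-16 - 1))² = (-33/(-17))² = (-1/17*(-33))² = (33/17)² = 1089/289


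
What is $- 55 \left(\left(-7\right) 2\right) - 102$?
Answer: $668$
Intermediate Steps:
$- 55 \left(\left(-7\right) 2\right) - 102 = \left(-55\right) \left(-14\right) - 102 = 770 - 102 = 668$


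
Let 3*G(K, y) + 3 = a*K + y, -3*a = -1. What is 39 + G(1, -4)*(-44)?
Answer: 1231/9 ≈ 136.78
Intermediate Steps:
a = 1/3 (a = -1/3*(-1) = 1/3 ≈ 0.33333)
G(K, y) = -1 + y/3 + K/9 (G(K, y) = -1 + (K/3 + y)/3 = -1 + (y + K/3)/3 = -1 + (y/3 + K/9) = -1 + y/3 + K/9)
39 + G(1, -4)*(-44) = 39 + (-1 + (1/3)*(-4) + (1/9)*1)*(-44) = 39 + (-1 - 4/3 + 1/9)*(-44) = 39 - 20/9*(-44) = 39 + 880/9 = 1231/9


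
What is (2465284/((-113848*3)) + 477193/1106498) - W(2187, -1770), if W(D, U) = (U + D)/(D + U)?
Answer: -183922947647/23619859557 ≈ -7.7868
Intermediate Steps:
W(D, U) = 1 (W(D, U) = (D + U)/(D + U) = 1)
(2465284/((-113848*3)) + 477193/1106498) - W(2187, -1770) = (2465284/((-113848*3)) + 477193/1106498) - 1*1 = (2465284/(-341544) + 477193*(1/1106498)) - 1 = (2465284*(-1/341544) + 477193/1106498) - 1 = (-616321/85386 + 477193/1106498) - 1 = -160303088090/23619859557 - 1 = -183922947647/23619859557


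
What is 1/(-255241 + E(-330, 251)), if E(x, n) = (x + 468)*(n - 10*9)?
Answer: -1/233023 ≈ -4.2914e-6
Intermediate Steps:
E(x, n) = (-90 + n)*(468 + x) (E(x, n) = (468 + x)*(n - 90) = (468 + x)*(-90 + n) = (-90 + n)*(468 + x))
1/(-255241 + E(-330, 251)) = 1/(-255241 + (-42120 - 90*(-330) + 468*251 + 251*(-330))) = 1/(-255241 + (-42120 + 29700 + 117468 - 82830)) = 1/(-255241 + 22218) = 1/(-233023) = -1/233023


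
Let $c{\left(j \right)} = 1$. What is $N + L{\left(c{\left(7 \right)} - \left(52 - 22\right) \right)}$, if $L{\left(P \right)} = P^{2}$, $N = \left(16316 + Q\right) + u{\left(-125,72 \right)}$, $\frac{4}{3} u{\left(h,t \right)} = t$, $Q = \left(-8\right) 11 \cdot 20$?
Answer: $15451$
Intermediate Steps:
$Q = -1760$ ($Q = \left(-88\right) 20 = -1760$)
$u{\left(h,t \right)} = \frac{3 t}{4}$
$N = 14610$ ($N = \left(16316 - 1760\right) + \frac{3}{4} \cdot 72 = 14556 + 54 = 14610$)
$N + L{\left(c{\left(7 \right)} - \left(52 - 22\right) \right)} = 14610 + \left(1 - \left(52 - 22\right)\right)^{2} = 14610 + \left(1 - 30\right)^{2} = 14610 + \left(-29\right)^{2} = 14610 + 841 = 15451$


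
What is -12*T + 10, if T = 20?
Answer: -230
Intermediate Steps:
-12*T + 10 = -12*20 + 10 = -240 + 10 = -230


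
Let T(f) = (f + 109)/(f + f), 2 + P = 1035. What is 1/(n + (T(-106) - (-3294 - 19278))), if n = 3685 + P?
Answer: 212/5785477 ≈ 3.6643e-5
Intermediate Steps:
P = 1033 (P = -2 + 1035 = 1033)
n = 4718 (n = 3685 + 1033 = 4718)
T(f) = (109 + f)/(2*f) (T(f) = (109 + f)/((2*f)) = (109 + f)*(1/(2*f)) = (109 + f)/(2*f))
1/(n + (T(-106) - (-3294 - 19278))) = 1/(4718 + ((½)*(109 - 106)/(-106) - (-3294 - 19278))) = 1/(4718 + ((½)*(-1/106)*3 - 1*(-22572))) = 1/(4718 + (-3/212 + 22572)) = 1/(4718 + 4785261/212) = 1/(5785477/212) = 212/5785477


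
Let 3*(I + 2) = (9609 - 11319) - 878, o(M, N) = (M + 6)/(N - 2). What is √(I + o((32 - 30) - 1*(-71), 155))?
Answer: I*√2247655/51 ≈ 29.396*I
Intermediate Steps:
o(M, N) = (6 + M)/(-2 + N)
I = -2594/3 (I = -2 + ((9609 - 11319) - 878)/3 = -2 + (-1710 - 878)/3 = -2 + (⅓)*(-2588) = -2 - 2588/3 = -2594/3 ≈ -864.67)
√(I + o((32 - 30) - 1*(-71), 155)) = √(-2594/3 + (6 + ((32 - 30) - 1*(-71)))/(-2 + 155)) = √(-2594/3 + (6 + (2 + 71))/153) = √(-2594/3 + (6 + 73)/153) = √(-2594/3 + (1/153)*79) = √(-2594/3 + 79/153) = √(-132215/153) = I*√2247655/51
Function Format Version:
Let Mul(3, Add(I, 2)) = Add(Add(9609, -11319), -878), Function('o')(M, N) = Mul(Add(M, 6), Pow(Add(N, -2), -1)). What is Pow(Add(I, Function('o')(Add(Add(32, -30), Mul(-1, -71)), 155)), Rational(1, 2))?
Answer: Mul(Rational(1, 51), I, Pow(2247655, Rational(1, 2))) ≈ Mul(29.396, I)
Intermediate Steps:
Function('o')(M, N) = Mul(Pow(Add(-2, N), -1), Add(6, M)) (Function('o')(M, N) = Mul(Add(6, M), Pow(Add(-2, N), -1)) = Mul(Pow(Add(-2, N), -1), Add(6, M)))
I = Rational(-2594, 3) (I = Add(-2, Mul(Rational(1, 3), Add(Add(9609, -11319), -878))) = Add(-2, Mul(Rational(1, 3), Add(-1710, -878))) = Add(-2, Mul(Rational(1, 3), -2588)) = Add(-2, Rational(-2588, 3)) = Rational(-2594, 3) ≈ -864.67)
Pow(Add(I, Function('o')(Add(Add(32, -30), Mul(-1, -71)), 155)), Rational(1, 2)) = Pow(Add(Rational(-2594, 3), Mul(Pow(Add(-2, 155), -1), Add(6, Add(Add(32, -30), Mul(-1, -71))))), Rational(1, 2)) = Pow(Add(Rational(-2594, 3), Mul(Pow(153, -1), Add(6, Add(2, 71)))), Rational(1, 2)) = Pow(Add(Rational(-2594, 3), Mul(Rational(1, 153), Add(6, 73))), Rational(1, 2)) = Pow(Add(Rational(-2594, 3), Mul(Rational(1, 153), 79)), Rational(1, 2)) = Pow(Add(Rational(-2594, 3), Rational(79, 153)), Rational(1, 2)) = Pow(Rational(-132215, 153), Rational(1, 2)) = Mul(Rational(1, 51), I, Pow(2247655, Rational(1, 2)))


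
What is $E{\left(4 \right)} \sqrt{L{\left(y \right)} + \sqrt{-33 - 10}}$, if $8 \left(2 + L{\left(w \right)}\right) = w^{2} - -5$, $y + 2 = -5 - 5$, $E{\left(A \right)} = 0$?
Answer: $0$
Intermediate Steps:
$y = -12$ ($y = -2 - 10 = -12$)
$L{\left(w \right)} = - \frac{11}{8} + \frac{w^{2}}{8}$ ($L{\left(w \right)} = -2 + \frac{w^{2} - -5}{8} = -2 + \frac{w^{2} + 5}{8} = -2 + \frac{5 + w^{2}}{8} = -2 + \left(\frac{5}{8} + \frac{w^{2}}{8}\right) = - \frac{11}{8} + \frac{w^{2}}{8}$)
$E{\left(4 \right)} \sqrt{L{\left(y \right)} + \sqrt{-33 - 10}} = 0 \sqrt{\left(- \frac{11}{8} + \frac{\left(-12\right)^{2}}{8}\right) + \sqrt{-33 - 10}} = 0 \sqrt{\left(- \frac{11}{8} + \frac{1}{8} \cdot 144\right) + \sqrt{-43}} = 0 \sqrt{\left(- \frac{11}{8} + 18\right) + i \sqrt{43}} = 0 \sqrt{\frac{133}{8} + i \sqrt{43}} = 0$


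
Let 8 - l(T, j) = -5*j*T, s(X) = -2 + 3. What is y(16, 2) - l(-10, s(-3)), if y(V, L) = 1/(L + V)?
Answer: 757/18 ≈ 42.056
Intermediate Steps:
s(X) = 1
l(T, j) = 8 + 5*T*j (l(T, j) = 8 - (-5)*j*T = 8 - (-5)*T*j = 8 + 5*T*j)
y(16, 2) - l(-10, s(-3)) = 1/(2 + 16) - (8 + 5*(-10)*1) = 1/18 - (8 - 50) = 1/18 - 1*(-42) = 1/18 + 42 = 757/18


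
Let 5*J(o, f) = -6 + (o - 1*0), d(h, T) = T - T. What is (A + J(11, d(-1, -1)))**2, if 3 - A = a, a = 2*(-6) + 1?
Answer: 225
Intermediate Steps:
d(h, T) = 0
J(o, f) = -6/5 + o/5 (J(o, f) = (-6 + (o - 1*0))/5 = (-6 + (o + 0))/5 = (-6 + o)/5 = -6/5 + o/5)
a = -11 (a = -12 + 1 = -11)
A = 14 (A = 3 - 1*(-11) = 3 + 11 = 14)
(A + J(11, d(-1, -1)))**2 = (14 + (-6/5 + (1/5)*11))**2 = (14 + (-6/5 + 11/5))**2 = (14 + 1)**2 = 15**2 = 225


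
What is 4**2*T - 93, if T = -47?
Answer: -845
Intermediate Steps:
4**2*T - 93 = 4**2*(-47) - 93 = 16*(-47) - 93 = -752 - 93 = -845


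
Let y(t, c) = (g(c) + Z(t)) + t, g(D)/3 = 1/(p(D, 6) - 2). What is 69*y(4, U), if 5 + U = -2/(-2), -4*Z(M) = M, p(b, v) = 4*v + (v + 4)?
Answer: 6831/32 ≈ 213.47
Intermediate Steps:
p(b, v) = 4 + 5*v (p(b, v) = 4*v + (4 + v) = 4 + 5*v)
Z(M) = -M/4
U = -4 (U = -5 - 2/(-2) = -5 - 2*(-1/2) = -5 + 1 = -4)
g(D) = 3/32 (g(D) = 3/((4 + 5*6) - 2) = 3/((4 + 30) - 2) = 3/(34 - 2) = 3/32)
y(t, c) = 3/32 + 3*t/4 (y(t, c) = (3/32 - t/4) + t = 3/32 + 3*t/4)
69*y(4, U) = 69*(3/32 + (3/4)*4) = 69*(3/32 + 3) = 69*(99/32) = 6831/32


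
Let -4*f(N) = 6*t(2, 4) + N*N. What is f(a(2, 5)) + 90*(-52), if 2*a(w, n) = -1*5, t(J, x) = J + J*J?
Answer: -75049/16 ≈ -4690.6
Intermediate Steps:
t(J, x) = J + J**2
a(w, n) = -5/2 (a(w, n) = (-1*5)/2 = (1/2)*(-5) = -5/2)
f(N) = -9 - N**2/4 (f(N) = -(6*(2*(1 + 2)) + N*N)/4 = -(6*(2*3) + N**2)/4 = -(6*6 + N**2)/4 = -(36 + N**2)/4 = -9 - N**2/4)
f(a(2, 5)) + 90*(-52) = (-9 - (-5/2)**2/4) + 90*(-52) = (-9 - 1/4*25/4) - 4680 = (-9 - 25/16) - 4680 = -169/16 - 4680 = -75049/16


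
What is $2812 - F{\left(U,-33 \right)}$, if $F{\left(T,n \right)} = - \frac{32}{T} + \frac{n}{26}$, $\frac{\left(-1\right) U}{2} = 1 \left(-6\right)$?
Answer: $\frac{219643}{78} \approx 2815.9$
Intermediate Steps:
$U = 12$ ($U = - 2 \cdot 1 \left(-6\right) = \left(-2\right) \left(-6\right) = 12$)
$F{\left(T,n \right)} = - \frac{32}{T} + \frac{n}{26}$ ($F{\left(T,n \right)} = - \frac{32}{T} + n \frac{1}{26} = - \frac{32}{T} + \frac{n}{26}$)
$2812 - F{\left(U,-33 \right)} = 2812 - \left(- \frac{32}{12} + \frac{1}{26} \left(-33\right)\right) = 2812 - \left(\left(-32\right) \frac{1}{12} - \frac{33}{26}\right) = 2812 - \left(- \frac{8}{3} - \frac{33}{26}\right) = 2812 - - \frac{307}{78} = 2812 + \frac{307}{78} = \frac{219643}{78}$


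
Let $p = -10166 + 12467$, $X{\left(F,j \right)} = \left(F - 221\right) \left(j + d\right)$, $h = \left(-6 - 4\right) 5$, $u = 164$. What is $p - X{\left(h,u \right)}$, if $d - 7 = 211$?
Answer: $105823$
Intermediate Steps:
$d = 218$ ($d = 7 + 211 = 218$)
$h = -50$ ($h = \left(-10\right) 5 = -50$)
$X{\left(F,j \right)} = \left(-221 + F\right) \left(218 + j\right)$ ($X{\left(F,j \right)} = \left(F - 221\right) \left(j + 218\right) = \left(-221 + F\right) \left(218 + j\right)$)
$p = 2301$
$p - X{\left(h,u \right)} = 2301 - \left(-48178 - 36244 + 218 \left(-50\right) - 8200\right) = 2301 - \left(-48178 - 36244 - 10900 - 8200\right) = 2301 - -103522 = 2301 + 103522 = 105823$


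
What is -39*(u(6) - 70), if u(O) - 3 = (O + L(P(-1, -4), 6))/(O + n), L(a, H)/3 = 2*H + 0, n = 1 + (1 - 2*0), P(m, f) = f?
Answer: 9633/4 ≈ 2408.3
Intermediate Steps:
n = 2 (n = 1 + (1 + 0) = 1 + 1 = 2)
L(a, H) = 6*H (L(a, H) = 3*(2*H + 0) = 3*(2*H) = 6*H)
u(O) = 3 + (36 + O)/(2 + O) (u(O) = 3 + (O + 6*6)/(O + 2) = 3 + (O + 36)/(2 + O) = 3 + (36 + O)/(2 + O))
-39*(u(6) - 70) = -39*(2*(21 + 2*6)/(2 + 6) - 70) = -39*(2*(21 + 12)/8 - 70) = -39*(2*(⅛)*33 - 70) = -39*(33/4 - 70) = -39*(-247/4) = 9633/4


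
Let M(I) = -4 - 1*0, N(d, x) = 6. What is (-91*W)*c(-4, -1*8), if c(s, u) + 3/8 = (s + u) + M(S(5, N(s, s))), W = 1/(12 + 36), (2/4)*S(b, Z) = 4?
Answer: 11921/384 ≈ 31.044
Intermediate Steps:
S(b, Z) = 8 (S(b, Z) = 2*4 = 8)
M(I) = -4 (M(I) = -4 + 0 = -4)
W = 1/48 ≈ 0.020833
c(s, u) = -35/8 + s + u (c(s, u) = -3/8 + ((s + u) - 4) = -3/8 + (-4 + s + u) = -35/8 + s + u)
(-91*W)*c(-4, -1*8) = (-91*1/48)*(-35/8 - 4 - 1*8) = -91*(-35/8 - 4 - 8)/48 = -91/48*(-131/8) = 11921/384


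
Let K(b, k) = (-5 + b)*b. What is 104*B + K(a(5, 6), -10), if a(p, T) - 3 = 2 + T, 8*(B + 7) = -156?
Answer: -2690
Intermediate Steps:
B = -53/2 (B = -7 + (⅛)*(-156) = -7 - 39/2 = -53/2 ≈ -26.500)
a(p, T) = 5 + T (a(p, T) = 3 + (2 + T) = 5 + T)
K(b, k) = b*(-5 + b)
104*B + K(a(5, 6), -10) = 104*(-53/2) + (5 + 6)*(-5 + (5 + 6)) = -2756 + 11*(-5 + 11) = -2756 + 11*6 = -2756 + 66 = -2690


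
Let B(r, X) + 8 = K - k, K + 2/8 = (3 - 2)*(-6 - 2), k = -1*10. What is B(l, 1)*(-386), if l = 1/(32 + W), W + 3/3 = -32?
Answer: 4825/2 ≈ 2412.5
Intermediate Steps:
W = -33 (W = -1 - 32 = -33)
k = -10
l = -1 (l = 1/(32 - 33) = 1/(-1) = -1)
K = -33/4 (K = -¼ + (3 - 2)*(-6 - 2) = -¼ + 1*(-8) = -¼ - 8 = -33/4 ≈ -8.2500)
B(r, X) = -25/4 (B(r, X) = -8 + (-33/4 - 1*(-10)) = -8 + (-33/4 + 10) = -8 + 7/4 = -25/4)
B(l, 1)*(-386) = -25/4*(-386) = 4825/2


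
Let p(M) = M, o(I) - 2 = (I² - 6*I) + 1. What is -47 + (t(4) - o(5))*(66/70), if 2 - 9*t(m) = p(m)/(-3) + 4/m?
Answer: -14134/315 ≈ -44.870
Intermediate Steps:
o(I) = 3 + I² - 6*I (o(I) = 2 + ((I² - 6*I) + 1) = 2 + (1 + I² - 6*I) = 3 + I² - 6*I)
t(m) = 2/9 - 4/(9*m) + m/27 (t(m) = 2/9 - (m/(-3) + 4/m)/9 = 2/9 - (m*(-⅓) + 4/m)/9 = 2/9 - (-m/3 + 4/m)/9 = 2/9 - (4/m - m/3)/9 = 2/9 + (-4/(9*m) + m/27) = 2/9 - 4/(9*m) + m/27)
-47 + (t(4) - o(5))*(66/70) = -47 + ((1/27)*(-12 + 4*(6 + 4))/4 - (3 + 5² - 6*5))*(66/70) = -47 + ((1/27)*(¼)*(-12 + 4*10) - (3 + 25 - 30))*(66*(1/70)) = -47 + ((1/27)*(¼)*(-12 + 40) - 1*(-2))*(33/35) = -47 + ((1/27)*(¼)*28 + 2)*(33/35) = -47 + (7/27 + 2)*(33/35) = -47 + (61/27)*(33/35) = -47 + 671/315 = -14134/315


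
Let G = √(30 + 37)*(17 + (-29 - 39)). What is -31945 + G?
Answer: -31945 - 51*√67 ≈ -32362.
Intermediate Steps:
G = -51*√67 (G = √67*(17 - 68) = √67*(-51) = -51*√67 ≈ -417.45)
-31945 + G = -31945 - 51*√67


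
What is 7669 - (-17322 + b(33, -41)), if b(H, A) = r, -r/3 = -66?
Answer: 24793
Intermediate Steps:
r = 198 (r = -3*(-66) = 198)
b(H, A) = 198
7669 - (-17322 + b(33, -41)) = 7669 - (-17322 + 198) = 7669 - 1*(-17124) = 7669 + 17124 = 24793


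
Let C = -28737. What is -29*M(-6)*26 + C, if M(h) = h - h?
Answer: -28737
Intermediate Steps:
M(h) = 0
-29*M(-6)*26 + C = -29*0*26 - 28737 = 0*26 - 28737 = 0 - 28737 = -28737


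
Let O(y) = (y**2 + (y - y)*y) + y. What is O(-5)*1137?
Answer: 22740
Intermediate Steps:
O(y) = y + y**2 (O(y) = (y**2 + 0*y) + y = (y**2 + 0) + y = y**2 + y = y + y**2)
O(-5)*1137 = -5*(1 - 5)*1137 = -5*(-4)*1137 = 20*1137 = 22740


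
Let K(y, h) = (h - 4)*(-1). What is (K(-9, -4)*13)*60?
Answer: 6240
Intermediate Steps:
K(y, h) = 4 - h (K(y, h) = (-4 + h)*(-1) = 4 - h)
(K(-9, -4)*13)*60 = ((4 - 1*(-4))*13)*60 = ((4 + 4)*13)*60 = (8*13)*60 = 104*60 = 6240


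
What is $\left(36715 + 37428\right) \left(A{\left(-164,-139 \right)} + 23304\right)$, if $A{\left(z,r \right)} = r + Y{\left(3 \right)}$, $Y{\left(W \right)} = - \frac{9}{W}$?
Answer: $1717300166$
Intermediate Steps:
$A{\left(z,r \right)} = -3 + r$ ($A{\left(z,r \right)} = r - \frac{9}{3} = r - 3 = -3 + r$)
$\left(36715 + 37428\right) \left(A{\left(-164,-139 \right)} + 23304\right) = \left(36715 + 37428\right) \left(\left(-3 - 139\right) + 23304\right) = 74143 \left(-142 + 23304\right) = 74143 \cdot 23162 = 1717300166$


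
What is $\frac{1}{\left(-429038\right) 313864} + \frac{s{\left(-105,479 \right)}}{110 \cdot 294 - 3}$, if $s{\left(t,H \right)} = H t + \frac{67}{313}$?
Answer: $- \frac{2119847241719664457}{1362954409102014192} \approx -1.5553$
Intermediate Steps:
$s{\left(t,H \right)} = \frac{67}{313} + H t$ ($s{\left(t,H \right)} = H t + 67 \cdot \frac{1}{313} = H t + \frac{67}{313} = \frac{67}{313} + H t$)
$\frac{1}{\left(-429038\right) 313864} + \frac{s{\left(-105,479 \right)}}{110 \cdot 294 - 3} = \frac{1}{\left(-429038\right) 313864} + \frac{\frac{67}{313} + 479 \left(-105\right)}{110 \cdot 294 - 3} = \left(- \frac{1}{429038}\right) \frac{1}{313864} + \frac{\frac{67}{313} - 50295}{32340 - 3} = - \frac{1}{134659582832} - \frac{15742268}{313 \cdot 32337} = - \frac{1}{134659582832} - \frac{15742268}{10121481} = - \frac{2119847241719664457}{1362954409102014192}$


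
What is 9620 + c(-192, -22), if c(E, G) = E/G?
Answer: 105916/11 ≈ 9628.7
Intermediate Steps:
9620 + c(-192, -22) = 9620 - 192/(-22) = 9620 - 192*(-1/22) = 9620 + 96/11 = 105916/11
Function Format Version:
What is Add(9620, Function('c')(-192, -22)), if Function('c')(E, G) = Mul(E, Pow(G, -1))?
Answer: Rational(105916, 11) ≈ 9628.7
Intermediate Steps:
Add(9620, Function('c')(-192, -22)) = Add(9620, Mul(-192, Pow(-22, -1))) = Add(9620, Mul(-192, Rational(-1, 22))) = Add(9620, Rational(96, 11)) = Rational(105916, 11)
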